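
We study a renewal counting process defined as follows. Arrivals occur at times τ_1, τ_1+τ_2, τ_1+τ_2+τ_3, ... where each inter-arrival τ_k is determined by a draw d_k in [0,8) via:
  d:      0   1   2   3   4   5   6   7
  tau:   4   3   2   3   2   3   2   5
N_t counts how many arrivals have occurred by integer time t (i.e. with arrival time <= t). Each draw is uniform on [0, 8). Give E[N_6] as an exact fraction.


875/512

Inter-arrival values over d=0..7: [4, 3, 2, 3, 2, 3, 2, 5]
Each d has probability 1/8, so the pmf of τ is: f(2) = 3/8, f(3) = 3/8, f(4) = 1/8, f(5) = 1/8
Renewal equation for m(n) = E[N_n]: condition on τ_1 = k (if k <= n, one arrival plus a fresh copy on the remaining n−k steps): m(n) = F(n) + Σ_{k<=n} f(k)·m(n−k), where F(n) = P(τ <= n) and m(0) = 0
m(1) = F(1) = 0
m(2) = F(2) = 3/8
m(3) = F(3) = 3/4
m(4) = F(4) + f(2)·m(2) = 7/8 + 3/8·3/8 = 65/64
m(5) = F(5) + f(2)·m(3) + f(3)·m(2) = 1 + 3/8·3/4 + 3/8·3/8 = 91/64
m(6) = F(6) + f(2)·m(4) + f(3)·m(3) + f(4)·m(2) = 1 + 3/8·65/64 + 3/8·3/4 + 1/8·3/8 = 875/512
E[N_6] = m(6) = 875/512


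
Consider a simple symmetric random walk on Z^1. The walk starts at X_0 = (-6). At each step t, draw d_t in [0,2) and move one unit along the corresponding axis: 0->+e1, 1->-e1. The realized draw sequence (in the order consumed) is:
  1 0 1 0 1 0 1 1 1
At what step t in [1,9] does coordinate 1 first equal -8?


t=0: X=(-6), d=1 → -e1, X_1=(-7)
t=1: X=(-7), d=0 → +e1, X_2=(-6)
t=2: X=(-6), d=1 → -e1, X_3=(-7)
t=3: X=(-7), d=0 → +e1, X_4=(-6)
t=4: X=(-6), d=1 → -e1, X_5=(-7)
t=5: X=(-7), d=0 → +e1, X_6=(-6)
t=6: X=(-6), d=1 → -e1, X_7=(-7)
t=7: X=(-7), d=1 → -e1, X_8=(-8)
t=8: X=(-8), d=1 → -e1, X_9=(-9)

8


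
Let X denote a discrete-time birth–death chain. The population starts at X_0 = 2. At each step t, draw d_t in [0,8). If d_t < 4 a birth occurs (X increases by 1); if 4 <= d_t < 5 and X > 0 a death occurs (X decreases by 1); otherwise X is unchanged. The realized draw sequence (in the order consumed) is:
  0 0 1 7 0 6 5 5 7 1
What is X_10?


t=0: X=2, d=0 → birth, X_1=3
t=1: X=3, d=0 → birth, X_2=4
t=2: X=4, d=1 → birth, X_3=5
t=3: X=5, d=7 → hold, X_4=5
t=4: X=5, d=0 → birth, X_5=6
t=5: X=6, d=6 → hold, X_6=6
t=6: X=6, d=5 → hold, X_7=6
t=7: X=6, d=5 → hold, X_8=6
t=8: X=6, d=7 → hold, X_9=6
t=9: X=6, d=1 → birth, X_10=7

7


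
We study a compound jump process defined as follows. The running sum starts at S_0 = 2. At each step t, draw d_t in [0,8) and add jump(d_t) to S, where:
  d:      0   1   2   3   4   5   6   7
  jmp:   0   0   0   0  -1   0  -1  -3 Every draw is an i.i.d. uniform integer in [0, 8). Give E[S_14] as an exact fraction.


-27/4

Outcome values over d=0..7: [0, 0, 0, 0, -1, 0, -1, -3]
Σy = -5, Σy² = 11, M = 8
μ = -5/8 = -5/8,  σ² = 11/8 − (-5/8)² = 63/64
E[S_14] = 2 + 14·(-5/8) = -27/4


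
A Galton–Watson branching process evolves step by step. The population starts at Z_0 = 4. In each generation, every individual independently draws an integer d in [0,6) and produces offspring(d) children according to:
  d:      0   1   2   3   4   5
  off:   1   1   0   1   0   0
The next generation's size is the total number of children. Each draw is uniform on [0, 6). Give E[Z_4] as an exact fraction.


Outcome values over d=0..5: [1, 1, 0, 1, 0, 0]
Σy = 3, Σy² = 3, M = 6
μ = 3/6 = 1/2,  σ² = 3/6 − (1/2)² = 1/4
E[Z_0] = 4
E[Z_1] = 1/2·E[Z_0] = 2
E[Z_2] = 1/2·E[Z_1] = 1
E[Z_3] = 1/2·E[Z_2] = 1/2
E[Z_4] = 1/2·E[Z_3] = 1/4

1/4


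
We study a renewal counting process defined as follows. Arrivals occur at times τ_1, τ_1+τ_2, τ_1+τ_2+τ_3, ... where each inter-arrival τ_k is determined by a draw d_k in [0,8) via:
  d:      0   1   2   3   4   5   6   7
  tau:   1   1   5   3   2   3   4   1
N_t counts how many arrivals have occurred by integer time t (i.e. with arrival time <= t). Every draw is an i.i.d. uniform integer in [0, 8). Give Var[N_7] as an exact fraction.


Inter-arrival values over d=0..7: [1, 1, 5, 3, 2, 3, 4, 1]
Each d has probability 1/8, so the pmf of τ is: f(1) = 3/8, f(2) = 1/8, f(3) = 1/4, f(4) = 1/8, f(5) = 1/8
Let p_n(j) = P(N_n = j), with p_0 = [1]. Condition on τ_1: p_n(0) = P(τ > n), and for j >= 1, p_n(j) = Σ_{k<=n} f(k)·p_{n−k}(j−1)
p_1 = [5/8, 3/8]  (j = 0..1)
p_2 = [1/2, 23/64, 9/64]  (j = 0..2)
p_3 = [1/4, 33/64, 93/512, 27/512]  (j = 0..3)
p_4 = [1/8, 7/16, 85/256, 351/4096, 81/4096]  (j = 0..4)
p_5 = [0, 13/32, 187/512, 747/4096, 1269/32768, 243/32768]  (j = 0..5)
p_6 = [0, 7/32, 219/512, 989/4096, 189/2048, 4455/262144, 729/262144]  (j = 0..6)
p_7 = [0, 1/8, 45/128, 1349/4096, 579/4096, 11637/262144, 15309/2097152, 2187/2097152]  (j = 0..7)
E[N_7] = Σ j·p_7(j) = 5567203/2097152;  E[N_7²] = Σ j²·p_7(j) = 17156311/2097152
Var[N_7] = 17156311/2097152 − (5567203/2097152)² = 4985642683063/4398046511104

4985642683063/4398046511104


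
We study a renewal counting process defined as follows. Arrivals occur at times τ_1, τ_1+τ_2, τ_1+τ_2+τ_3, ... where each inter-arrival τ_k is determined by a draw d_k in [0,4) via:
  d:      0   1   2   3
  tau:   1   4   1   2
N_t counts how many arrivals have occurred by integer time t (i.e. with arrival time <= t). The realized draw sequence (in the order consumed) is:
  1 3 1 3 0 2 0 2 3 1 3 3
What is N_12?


draw d_1=1: τ_1=4, arrival time A_1=4
draw d_2=3: τ_2=2, arrival time A_2=6
draw d_3=1: τ_3=4, arrival time A_3=10
draw d_4=3: τ_4=2, arrival time A_4=12
draw d_5=0: τ_5=1, arrival time A_5=13
draw d_6=2: τ_6=1, arrival time A_6=14
draw d_7=0: τ_7=1, arrival time A_7=15
draw d_8=2: τ_8=1, arrival time A_8=16
draw d_9=3: τ_9=2, arrival time A_9=18
draw d_10=1: τ_10=4, arrival time A_10=22
draw d_11=3: τ_11=2, arrival time A_11=24
draw d_12=3: τ_12=2, arrival time A_12=26
N_t over t=0..12: 0:0 1:0 2:0 3:0 4:1 5:1 6:2 7:2 8:2 9:2 10:3 11:3 12:4

4


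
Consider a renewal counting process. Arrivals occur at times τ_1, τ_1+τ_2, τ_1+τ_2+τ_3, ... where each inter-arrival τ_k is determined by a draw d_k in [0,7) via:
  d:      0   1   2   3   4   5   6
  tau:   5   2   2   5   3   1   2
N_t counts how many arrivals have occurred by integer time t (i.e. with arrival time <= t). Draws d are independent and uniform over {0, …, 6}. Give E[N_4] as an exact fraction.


2668/2401

Inter-arrival values over d=0..6: [5, 2, 2, 5, 3, 1, 2]
Each d has probability 1/7, so the pmf of τ is: f(1) = 1/7, f(2) = 3/7, f(3) = 1/7, f(5) = 2/7
Renewal equation for m(n) = E[N_n]: condition on τ_1 = k (if k <= n, one arrival plus a fresh copy on the remaining n−k steps): m(n) = F(n) + Σ_{k<=n} f(k)·m(n−k), where F(n) = P(τ <= n) and m(0) = 0
m(1) = F(1) = 1/7
m(2) = F(2) + f(1)·m(1) = 4/7 + 1/7·1/7 = 29/49
m(3) = F(3) + f(1)·m(2) + f(2)·m(1) = 5/7 + 1/7·29/49 + 3/7·1/7 = 295/343
m(4) = F(4) + f(1)·m(3) + f(2)·m(2) + f(3)·m(1) = 5/7 + 1/7·295/343 + 3/7·29/49 + 1/7·1/7 = 2668/2401
E[N_4] = m(4) = 2668/2401


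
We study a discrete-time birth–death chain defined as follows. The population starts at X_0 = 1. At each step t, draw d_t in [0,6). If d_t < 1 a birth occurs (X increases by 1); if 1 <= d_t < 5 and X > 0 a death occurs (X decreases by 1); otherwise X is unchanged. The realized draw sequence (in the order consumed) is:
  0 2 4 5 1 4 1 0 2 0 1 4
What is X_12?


t=0: X=1, d=0 → birth, X_1=2
t=1: X=2, d=2 → death, X_2=1
t=2: X=1, d=4 → death, X_3=0
t=3: X=0, d=5 → hold, X_4=0
t=4: X=0, d=1 → hold, X_5=0
t=5: X=0, d=4 → hold, X_6=0
t=6: X=0, d=1 → hold, X_7=0
t=7: X=0, d=0 → birth, X_8=1
t=8: X=1, d=2 → death, X_9=0
t=9: X=0, d=0 → birth, X_10=1
t=10: X=1, d=1 → death, X_11=0
t=11: X=0, d=4 → hold, X_12=0

0


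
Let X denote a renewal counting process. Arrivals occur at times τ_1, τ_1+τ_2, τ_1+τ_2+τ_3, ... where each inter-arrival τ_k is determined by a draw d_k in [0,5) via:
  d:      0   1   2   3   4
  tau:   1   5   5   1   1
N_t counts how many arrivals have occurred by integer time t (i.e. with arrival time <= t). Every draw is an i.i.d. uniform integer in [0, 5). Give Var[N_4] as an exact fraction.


766644/390625

Inter-arrival values over d=0..4: [1, 5, 5, 1, 1]
Each d has probability 1/5, so the pmf of τ is: f(1) = 3/5, f(5) = 2/5
Let p_n(j) = P(N_n = j), with p_0 = [1]. Condition on τ_1: p_n(0) = P(τ > n), and for j >= 1, p_n(j) = Σ_{k<=n} f(k)·p_{n−k}(j−1)
p_1 = [2/5, 3/5]  (j = 0..1)
p_2 = [2/5, 6/25, 9/25]  (j = 0..2)
p_3 = [2/5, 6/25, 18/125, 27/125]  (j = 0..3)
p_4 = [2/5, 6/25, 18/125, 54/625, 81/625]  (j = 0..4)
E[N_4] = Σ j·p_4(j) = 816/625;  E[N_4²] = Σ j²·p_4(j) = 2292/625
Var[N_4] = 2292/625 − (816/625)² = 766644/390625


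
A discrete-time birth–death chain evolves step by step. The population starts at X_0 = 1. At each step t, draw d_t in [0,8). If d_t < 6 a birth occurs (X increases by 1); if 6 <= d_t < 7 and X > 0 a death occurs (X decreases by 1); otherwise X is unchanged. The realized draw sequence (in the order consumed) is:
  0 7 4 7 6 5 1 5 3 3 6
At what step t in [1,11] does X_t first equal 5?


8

t=0: X=1, d=0 → birth, X_1=2
t=1: X=2, d=7 → hold, X_2=2
t=2: X=2, d=4 → birth, X_3=3
t=3: X=3, d=7 → hold, X_4=3
t=4: X=3, d=6 → death, X_5=2
t=5: X=2, d=5 → birth, X_6=3
t=6: X=3, d=1 → birth, X_7=4
t=7: X=4, d=5 → birth, X_8=5
t=8: X=5, d=3 → birth, X_9=6
t=9: X=6, d=3 → birth, X_10=7
t=10: X=7, d=6 → death, X_11=6


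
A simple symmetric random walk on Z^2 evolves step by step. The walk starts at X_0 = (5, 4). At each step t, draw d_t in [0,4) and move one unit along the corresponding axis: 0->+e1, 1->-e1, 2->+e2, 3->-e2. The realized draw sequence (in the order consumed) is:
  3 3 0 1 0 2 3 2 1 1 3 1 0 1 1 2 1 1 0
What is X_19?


t=0: X=(5, 4), d=3 → -e2, X_1=(5, 3)
t=1: X=(5, 3), d=3 → -e2, X_2=(5, 2)
t=2: X=(5, 2), d=0 → +e1, X_3=(6, 2)
t=3: X=(6, 2), d=1 → -e1, X_4=(5, 2)
t=4: X=(5, 2), d=0 → +e1, X_5=(6, 2)
t=5: X=(6, 2), d=2 → +e2, X_6=(6, 3)
t=6: X=(6, 3), d=3 → -e2, X_7=(6, 2)
t=7: X=(6, 2), d=2 → +e2, X_8=(6, 3)
t=8: X=(6, 3), d=1 → -e1, X_9=(5, 3)
t=9: X=(5, 3), d=1 → -e1, X_10=(4, 3)
t=10: X=(4, 3), d=3 → -e2, X_11=(4, 2)
t=11: X=(4, 2), d=1 → -e1, X_12=(3, 2)
t=12: X=(3, 2), d=0 → +e1, X_13=(4, 2)
t=13: X=(4, 2), d=1 → -e1, X_14=(3, 2)
t=14: X=(3, 2), d=1 → -e1, X_15=(2, 2)
t=15: X=(2, 2), d=2 → +e2, X_16=(2, 3)
t=16: X=(2, 3), d=1 → -e1, X_17=(1, 3)
t=17: X=(1, 3), d=1 → -e1, X_18=(0, 3)
t=18: X=(0, 3), d=0 → +e1, X_19=(1, 3)

(1, 3)


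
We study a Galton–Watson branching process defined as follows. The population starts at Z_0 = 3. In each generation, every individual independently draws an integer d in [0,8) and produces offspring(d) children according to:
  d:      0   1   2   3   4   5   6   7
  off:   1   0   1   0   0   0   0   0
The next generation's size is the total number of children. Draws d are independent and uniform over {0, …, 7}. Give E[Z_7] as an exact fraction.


3/16384

Outcome values over d=0..7: [1, 0, 1, 0, 0, 0, 0, 0]
Σy = 2, Σy² = 2, M = 8
μ = 2/8 = 1/4,  σ² = 2/8 − (1/4)² = 3/16
E[Z_0] = 3
E[Z_1] = 1/4·E[Z_0] = 3/4
E[Z_2] = 1/4·E[Z_1] = 3/16
E[Z_3] = 1/4·E[Z_2] = 3/64
E[Z_4] = 1/4·E[Z_3] = 3/256
E[Z_5] = 1/4·E[Z_4] = 3/1024
E[Z_6] = 1/4·E[Z_5] = 3/4096
E[Z_7] = 1/4·E[Z_6] = 3/16384


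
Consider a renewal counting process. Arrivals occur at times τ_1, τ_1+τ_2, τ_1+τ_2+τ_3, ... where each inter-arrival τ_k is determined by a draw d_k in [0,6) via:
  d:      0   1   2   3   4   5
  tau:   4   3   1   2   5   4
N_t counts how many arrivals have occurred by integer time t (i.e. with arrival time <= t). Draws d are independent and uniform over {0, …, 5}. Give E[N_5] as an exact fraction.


10759/7776

Inter-arrival values over d=0..5: [4, 3, 1, 2, 5, 4]
Each d has probability 1/6, so the pmf of τ is: f(1) = 1/6, f(2) = 1/6, f(3) = 1/6, f(4) = 1/3, f(5) = 1/6
Renewal equation for m(n) = E[N_n]: condition on τ_1 = k (if k <= n, one arrival plus a fresh copy on the remaining n−k steps): m(n) = F(n) + Σ_{k<=n} f(k)·m(n−k), where F(n) = P(τ <= n) and m(0) = 0
m(1) = F(1) = 1/6
m(2) = F(2) + f(1)·m(1) = 1/3 + 1/6·1/6 = 13/36
m(3) = F(3) + f(1)·m(2) + f(2)·m(1) = 1/2 + 1/6·13/36 + 1/6·1/6 = 127/216
m(4) = F(4) + f(1)·m(3) + f(2)·m(2) + f(3)·m(1) = 5/6 + 1/6·127/216 + 1/6·13/36 + 1/6·1/6 = 1321/1296
m(5) = F(5) + f(1)·m(4) + f(2)·m(3) + f(3)·m(2) + f(4)·m(1) = 1 + 1/6·1321/1296 + 1/6·127/216 + 1/6·13/36 + 1/3·1/6 = 10759/7776
E[N_5] = m(5) = 10759/7776


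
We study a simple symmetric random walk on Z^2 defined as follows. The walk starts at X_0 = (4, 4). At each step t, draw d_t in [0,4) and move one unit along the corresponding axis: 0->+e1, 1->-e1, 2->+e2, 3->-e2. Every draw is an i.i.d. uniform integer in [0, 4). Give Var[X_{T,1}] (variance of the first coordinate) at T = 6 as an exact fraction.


Outcome values over d=0..3: [1, -1, 0, 0]
Σy = 0, Σy² = 2, M = 4
μ = 0/4 = 0,  σ² = 2/4 − (0)² = 1/2
Independent increments: Var[X_6] = 6·σ² = 6·(1/2) = 3

3


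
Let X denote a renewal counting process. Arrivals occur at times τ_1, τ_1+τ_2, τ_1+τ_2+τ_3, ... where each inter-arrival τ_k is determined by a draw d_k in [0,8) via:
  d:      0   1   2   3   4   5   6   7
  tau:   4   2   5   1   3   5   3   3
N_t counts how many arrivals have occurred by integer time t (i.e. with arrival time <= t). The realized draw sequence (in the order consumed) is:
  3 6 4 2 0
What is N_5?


2

draw d_1=3: τ_1=1, arrival time A_1=1
draw d_2=6: τ_2=3, arrival time A_2=4
draw d_3=4: τ_3=3, arrival time A_3=7
draw d_4=2: τ_4=5, arrival time A_4=12
draw d_5=0: τ_5=4, arrival time A_5=16
N_t over t=0..5: 0:0 1:1 2:1 3:1 4:2 5:2


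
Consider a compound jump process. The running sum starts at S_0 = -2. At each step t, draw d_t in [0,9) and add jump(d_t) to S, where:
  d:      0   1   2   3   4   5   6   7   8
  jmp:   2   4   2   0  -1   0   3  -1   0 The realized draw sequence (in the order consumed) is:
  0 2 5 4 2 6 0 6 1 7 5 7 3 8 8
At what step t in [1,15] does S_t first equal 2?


2

t=0: S=-2, d=0, jump=2, S_1=0
t=1: S=0, d=2, jump=2, S_2=2
t=2: S=2, d=5, jump=0, S_3=2
t=3: S=2, d=4, jump=-1, S_4=1
t=4: S=1, d=2, jump=2, S_5=3
t=5: S=3, d=6, jump=3, S_6=6
t=6: S=6, d=0, jump=2, S_7=8
t=7: S=8, d=6, jump=3, S_8=11
t=8: S=11, d=1, jump=4, S_9=15
t=9: S=15, d=7, jump=-1, S_10=14
t=10: S=14, d=5, jump=0, S_11=14
t=11: S=14, d=7, jump=-1, S_12=13
t=12: S=13, d=3, jump=0, S_13=13
t=13: S=13, d=8, jump=0, S_14=13
t=14: S=13, d=8, jump=0, S_15=13


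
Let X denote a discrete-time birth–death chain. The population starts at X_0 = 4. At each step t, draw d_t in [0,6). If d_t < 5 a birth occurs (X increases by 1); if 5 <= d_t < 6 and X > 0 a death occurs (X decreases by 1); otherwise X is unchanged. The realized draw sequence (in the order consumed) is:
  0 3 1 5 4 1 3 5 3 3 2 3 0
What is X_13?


t=0: X=4, d=0 → birth, X_1=5
t=1: X=5, d=3 → birth, X_2=6
t=2: X=6, d=1 → birth, X_3=7
t=3: X=7, d=5 → death, X_4=6
t=4: X=6, d=4 → birth, X_5=7
t=5: X=7, d=1 → birth, X_6=8
t=6: X=8, d=3 → birth, X_7=9
t=7: X=9, d=5 → death, X_8=8
t=8: X=8, d=3 → birth, X_9=9
t=9: X=9, d=3 → birth, X_10=10
t=10: X=10, d=2 → birth, X_11=11
t=11: X=11, d=3 → birth, X_12=12
t=12: X=12, d=0 → birth, X_13=13

13


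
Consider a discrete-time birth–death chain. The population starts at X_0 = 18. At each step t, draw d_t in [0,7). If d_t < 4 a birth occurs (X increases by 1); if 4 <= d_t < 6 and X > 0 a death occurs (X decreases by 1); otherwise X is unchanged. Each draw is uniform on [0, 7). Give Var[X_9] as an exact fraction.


342/49

X can drop by at most 1 per step and X_0 = 18 > T = 9, so X_t >= 18 − t >= 9 > 0 for every t <= 9: the floor at 0 (the 'and X > 0' condition) never binds. Hence X_9 = X_0 + Σ_{t<9} Y_t with i.i.d. increments Y_t = y(d_t) ∈ {+1, −1, 0}.
Outcome values over d=0..6: [1, 1, 1, 1, -1, -1, 0]
Σy = 2, Σy² = 6, M = 7
μ = 2/7 = 2/7,  σ² = 6/7 − (2/7)² = 38/49
Independent increments: Var[X_9] = 9·σ² = 9·(38/49) = 342/49


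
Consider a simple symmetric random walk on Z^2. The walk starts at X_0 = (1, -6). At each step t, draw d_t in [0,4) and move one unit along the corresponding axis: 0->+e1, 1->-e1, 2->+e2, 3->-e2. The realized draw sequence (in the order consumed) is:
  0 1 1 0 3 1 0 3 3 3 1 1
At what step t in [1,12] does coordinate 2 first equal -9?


9

t=0: X=(1, -6), d=0 → +e1, X_1=(2, -6)
t=1: X=(2, -6), d=1 → -e1, X_2=(1, -6)
t=2: X=(1, -6), d=1 → -e1, X_3=(0, -6)
t=3: X=(0, -6), d=0 → +e1, X_4=(1, -6)
t=4: X=(1, -6), d=3 → -e2, X_5=(1, -7)
t=5: X=(1, -7), d=1 → -e1, X_6=(0, -7)
t=6: X=(0, -7), d=0 → +e1, X_7=(1, -7)
t=7: X=(1, -7), d=3 → -e2, X_8=(1, -8)
t=8: X=(1, -8), d=3 → -e2, X_9=(1, -9)
t=9: X=(1, -9), d=3 → -e2, X_10=(1, -10)
t=10: X=(1, -10), d=1 → -e1, X_11=(0, -10)
t=11: X=(0, -10), d=1 → -e1, X_12=(-1, -10)


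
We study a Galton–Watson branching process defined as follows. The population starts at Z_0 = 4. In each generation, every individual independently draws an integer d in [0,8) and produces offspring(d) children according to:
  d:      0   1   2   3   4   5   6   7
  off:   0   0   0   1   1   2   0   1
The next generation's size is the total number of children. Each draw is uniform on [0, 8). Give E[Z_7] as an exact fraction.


78125/524288

Outcome values over d=0..7: [0, 0, 0, 1, 1, 2, 0, 1]
Σy = 5, Σy² = 7, M = 8
μ = 5/8 = 5/8,  σ² = 7/8 − (5/8)² = 31/64
E[Z_0] = 4
E[Z_1] = 5/8·E[Z_0] = 5/2
E[Z_2] = 5/8·E[Z_1] = 25/16
E[Z_3] = 5/8·E[Z_2] = 125/128
E[Z_4] = 5/8·E[Z_3] = 625/1024
E[Z_5] = 5/8·E[Z_4] = 3125/8192
E[Z_6] = 5/8·E[Z_5] = 15625/65536
E[Z_7] = 5/8·E[Z_6] = 78125/524288


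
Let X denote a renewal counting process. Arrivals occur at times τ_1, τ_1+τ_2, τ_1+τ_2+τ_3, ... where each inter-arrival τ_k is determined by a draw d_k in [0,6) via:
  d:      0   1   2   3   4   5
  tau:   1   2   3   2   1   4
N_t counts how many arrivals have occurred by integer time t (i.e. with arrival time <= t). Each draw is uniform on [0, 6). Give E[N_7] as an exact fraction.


6736/2187

Inter-arrival values over d=0..5: [1, 2, 3, 2, 1, 4]
Each d has probability 1/6, so the pmf of τ is: f(1) = 1/3, f(2) = 1/3, f(3) = 1/6, f(4) = 1/6
Renewal equation for m(n) = E[N_n]: condition on τ_1 = k (if k <= n, one arrival plus a fresh copy on the remaining n−k steps): m(n) = F(n) + Σ_{k<=n} f(k)·m(n−k), where F(n) = P(τ <= n) and m(0) = 0
m(1) = F(1) = 1/3
m(2) = F(2) + f(1)·m(1) = 2/3 + 1/3·1/3 = 7/9
m(3) = F(3) + f(1)·m(2) + f(2)·m(1) = 5/6 + 1/3·7/9 + 1/3·1/3 = 65/54
m(4) = F(4) + f(1)·m(3) + f(2)·m(2) + f(3)·m(1) = 1 + 1/3·65/54 + 1/3·7/9 + 1/6·1/3 = 139/81
m(5) = F(5) + f(1)·m(4) + f(2)·m(3) + f(3)·m(2) + f(4)·m(1) = 1 + 1/3·139/81 + 1/3·65/54 + 1/6·7/9 + 1/6·1/3 = 1049/486
m(6) = F(6) + f(1)·m(5) + f(2)·m(4) + f(3)·m(3) + f(4)·m(2) = 1 + 1/3·1049/486 + 1/3·139/81 + 1/6·65/54 + 1/6·7/9 = 7645/2916
m(7) = F(7) + f(1)·m(6) + f(2)·m(5) + f(3)·m(4) + f(4)·m(3) = 1 + 1/3·7645/2916 + 1/3·1049/486 + 1/6·139/81 + 1/6·65/54 = 6736/2187
E[N_7] = m(7) = 6736/2187


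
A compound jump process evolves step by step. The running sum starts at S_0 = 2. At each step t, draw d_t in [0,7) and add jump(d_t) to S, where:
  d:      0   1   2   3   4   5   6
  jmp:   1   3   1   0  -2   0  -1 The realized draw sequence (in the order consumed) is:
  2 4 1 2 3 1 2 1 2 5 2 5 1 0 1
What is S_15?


21

t=0: S=2, d=2, jump=1, S_1=3
t=1: S=3, d=4, jump=-2, S_2=1
t=2: S=1, d=1, jump=3, S_3=4
t=3: S=4, d=2, jump=1, S_4=5
t=4: S=5, d=3, jump=0, S_5=5
t=5: S=5, d=1, jump=3, S_6=8
t=6: S=8, d=2, jump=1, S_7=9
t=7: S=9, d=1, jump=3, S_8=12
t=8: S=12, d=2, jump=1, S_9=13
t=9: S=13, d=5, jump=0, S_10=13
t=10: S=13, d=2, jump=1, S_11=14
t=11: S=14, d=5, jump=0, S_12=14
t=12: S=14, d=1, jump=3, S_13=17
t=13: S=17, d=0, jump=1, S_14=18
t=14: S=18, d=1, jump=3, S_15=21


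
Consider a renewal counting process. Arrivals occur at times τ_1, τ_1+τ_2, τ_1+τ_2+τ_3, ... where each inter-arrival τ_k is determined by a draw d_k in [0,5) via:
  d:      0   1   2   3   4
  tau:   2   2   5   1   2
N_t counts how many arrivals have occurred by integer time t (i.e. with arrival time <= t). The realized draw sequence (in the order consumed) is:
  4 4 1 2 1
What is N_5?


draw d_1=4: τ_1=2, arrival time A_1=2
draw d_2=4: τ_2=2, arrival time A_2=4
draw d_3=1: τ_3=2, arrival time A_3=6
draw d_4=2: τ_4=5, arrival time A_4=11
draw d_5=1: τ_5=2, arrival time A_5=13
N_t over t=0..5: 0:0 1:0 2:1 3:1 4:2 5:2

2


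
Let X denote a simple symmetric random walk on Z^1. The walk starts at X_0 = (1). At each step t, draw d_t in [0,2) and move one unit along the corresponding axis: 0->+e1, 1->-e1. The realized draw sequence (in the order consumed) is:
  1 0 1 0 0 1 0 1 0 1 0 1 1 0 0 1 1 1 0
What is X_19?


(0)

t=0: X=(1), d=1 → -e1, X_1=(0)
t=1: X=(0), d=0 → +e1, X_2=(1)
t=2: X=(1), d=1 → -e1, X_3=(0)
t=3: X=(0), d=0 → +e1, X_4=(1)
t=4: X=(1), d=0 → +e1, X_5=(2)
t=5: X=(2), d=1 → -e1, X_6=(1)
t=6: X=(1), d=0 → +e1, X_7=(2)
t=7: X=(2), d=1 → -e1, X_8=(1)
t=8: X=(1), d=0 → +e1, X_9=(2)
t=9: X=(2), d=1 → -e1, X_10=(1)
t=10: X=(1), d=0 → +e1, X_11=(2)
t=11: X=(2), d=1 → -e1, X_12=(1)
t=12: X=(1), d=1 → -e1, X_13=(0)
t=13: X=(0), d=0 → +e1, X_14=(1)
t=14: X=(1), d=0 → +e1, X_15=(2)
t=15: X=(2), d=1 → -e1, X_16=(1)
t=16: X=(1), d=1 → -e1, X_17=(0)
t=17: X=(0), d=1 → -e1, X_18=(-1)
t=18: X=(-1), d=0 → +e1, X_19=(0)


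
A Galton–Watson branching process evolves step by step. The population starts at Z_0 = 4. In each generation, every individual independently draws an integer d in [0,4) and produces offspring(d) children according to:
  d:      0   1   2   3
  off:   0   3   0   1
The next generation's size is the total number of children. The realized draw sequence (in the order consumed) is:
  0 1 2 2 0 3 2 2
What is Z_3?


0

gen 0: Z_0=4, draws=[0, 1, 2, 2], offspring=[0, 3, 0, 0], Z_1=3
gen 1: Z_1=3, draws=[0, 3, 2], offspring=[0, 1, 0], Z_2=1
gen 2: Z_2=1, draws=[2], offspring=[0], Z_3=0


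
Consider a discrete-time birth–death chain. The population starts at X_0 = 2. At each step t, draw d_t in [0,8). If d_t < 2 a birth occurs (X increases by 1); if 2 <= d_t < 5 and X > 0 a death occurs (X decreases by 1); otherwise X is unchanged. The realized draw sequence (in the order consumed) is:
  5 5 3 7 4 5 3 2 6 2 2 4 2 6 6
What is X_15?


0

t=0: X=2, d=5 → hold, X_1=2
t=1: X=2, d=5 → hold, X_2=2
t=2: X=2, d=3 → death, X_3=1
t=3: X=1, d=7 → hold, X_4=1
t=4: X=1, d=4 → death, X_5=0
t=5: X=0, d=5 → hold, X_6=0
t=6: X=0, d=3 → hold, X_7=0
t=7: X=0, d=2 → hold, X_8=0
t=8: X=0, d=6 → hold, X_9=0
t=9: X=0, d=2 → hold, X_10=0
t=10: X=0, d=2 → hold, X_11=0
t=11: X=0, d=4 → hold, X_12=0
t=12: X=0, d=2 → hold, X_13=0
t=13: X=0, d=6 → hold, X_14=0
t=14: X=0, d=6 → hold, X_15=0


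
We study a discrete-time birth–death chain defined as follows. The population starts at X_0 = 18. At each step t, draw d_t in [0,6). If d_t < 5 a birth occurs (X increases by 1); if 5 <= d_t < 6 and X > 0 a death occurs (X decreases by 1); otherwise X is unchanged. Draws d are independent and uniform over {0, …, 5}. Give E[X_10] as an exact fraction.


X can drop by at most 1 per step and X_0 = 18 > T = 10, so X_t >= 18 − t >= 8 > 0 for every t <= 10: the floor at 0 (the 'and X > 0' condition) never binds. Hence X_10 = X_0 + Σ_{t<10} Y_t with i.i.d. increments Y_t = y(d_t) ∈ {+1, −1, 0}.
Outcome values over d=0..5: [1, 1, 1, 1, 1, -1]
Σy = 4, Σy² = 6, M = 6
μ = 4/6 = 2/3,  σ² = 6/6 − (2/3)² = 5/9
E[X_10] = 18 + 10·(2/3) = 74/3

74/3


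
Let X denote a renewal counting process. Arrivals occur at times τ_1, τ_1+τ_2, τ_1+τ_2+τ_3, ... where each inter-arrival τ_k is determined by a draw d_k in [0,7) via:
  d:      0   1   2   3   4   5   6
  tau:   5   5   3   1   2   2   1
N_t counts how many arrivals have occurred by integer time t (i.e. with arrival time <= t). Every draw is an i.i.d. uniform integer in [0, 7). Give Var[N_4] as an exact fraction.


Inter-arrival values over d=0..6: [5, 5, 3, 1, 2, 2, 1]
Each d has probability 1/7, so the pmf of τ is: f(1) = 2/7, f(2) = 2/7, f(3) = 1/7, f(5) = 2/7
Let p_n(j) = P(N_n = j), with p_0 = [1]. Condition on τ_1: p_n(0) = P(τ > n), and for j >= 1, p_n(j) = Σ_{k<=n} f(k)·p_{n−k}(j−1)
p_1 = [5/7, 2/7]  (j = 0..1)
p_2 = [3/7, 24/49, 4/49]  (j = 0..2)
p_3 = [2/7, 23/49, 76/343, 8/343]  (j = 0..3)
p_4 = [2/7, 15/49, 108/343, 208/2401, 16/2401]  (j = 0..4)
E[N_4] = Σ j·p_4(j) = 2935/2401;  E[N_4²] = Σ j²·p_4(j) = 841/343
Var[N_4] = 841/343 − (2935/2401)² = 5520462/5764801

5520462/5764801


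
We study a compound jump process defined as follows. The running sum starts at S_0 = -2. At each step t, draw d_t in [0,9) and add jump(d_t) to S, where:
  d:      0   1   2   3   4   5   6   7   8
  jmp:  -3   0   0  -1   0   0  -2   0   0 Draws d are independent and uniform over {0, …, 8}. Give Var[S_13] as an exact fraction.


130/9

Outcome values over d=0..8: [-3, 0, 0, -1, 0, 0, -2, 0, 0]
Σy = -6, Σy² = 14, M = 9
μ = -6/9 = -2/3,  σ² = 14/9 − (-2/3)² = 10/9
Independent increments: Var[S_13] = 13·σ² = 13·(10/9) = 130/9


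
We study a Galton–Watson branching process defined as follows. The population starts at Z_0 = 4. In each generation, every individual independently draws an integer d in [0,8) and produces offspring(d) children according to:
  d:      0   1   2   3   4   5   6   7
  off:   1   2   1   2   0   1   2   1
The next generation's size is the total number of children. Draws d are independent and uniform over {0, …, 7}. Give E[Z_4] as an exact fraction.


625/64

Outcome values over d=0..7: [1, 2, 1, 2, 0, 1, 2, 1]
Σy = 10, Σy² = 16, M = 8
μ = 10/8 = 5/4,  σ² = 16/8 − (5/4)² = 7/16
E[Z_0] = 4
E[Z_1] = 5/4·E[Z_0] = 5
E[Z_2] = 5/4·E[Z_1] = 25/4
E[Z_3] = 5/4·E[Z_2] = 125/16
E[Z_4] = 5/4·E[Z_3] = 625/64


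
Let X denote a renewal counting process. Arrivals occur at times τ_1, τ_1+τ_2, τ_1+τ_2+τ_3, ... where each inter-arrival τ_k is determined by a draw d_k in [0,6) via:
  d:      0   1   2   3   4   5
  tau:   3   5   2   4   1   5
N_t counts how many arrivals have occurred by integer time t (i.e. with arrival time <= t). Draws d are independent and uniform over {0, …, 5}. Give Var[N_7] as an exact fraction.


Inter-arrival values over d=0..5: [3, 5, 2, 4, 1, 5]
Each d has probability 1/6, so the pmf of τ is: f(1) = 1/6, f(2) = 1/6, f(3) = 1/6, f(4) = 1/6, f(5) = 1/3
Let p_n(j) = P(N_n = j), with p_0 = [1]. Condition on τ_1: p_n(0) = P(τ > n), and for j >= 1, p_n(j) = Σ_{k<=n} f(k)·p_{n−k}(j−1)
p_1 = [5/6, 1/6]  (j = 0..1)
p_2 = [2/3, 11/36, 1/36]  (j = 0..2)
p_3 = [1/2, 5/12, 17/216, 1/216]  (j = 0..3)
p_4 = [1/3, 1/2, 4/27, 23/1296, 1/1296]  (j = 0..4)
p_5 = [0, 13/18, 25/108, 55/1296, 29/7776, 1/7776]  (j = 0..5)
p_6 = [0, 19/36, 41/108, 35/432, 7/648, 35/46656, 1/46656]  (j = 0..6)
p_7 = [0, 13/36, 25/54, 193/1296, 7/288, 119/46656, 41/279936, 1/279936]  (j = 0..7)
E[N_7] = Σ j·p_7(j) = 516391/279936;  E[N_7²] = Σ j²·p_7(j) = 1122919/279936
Var[N_7] = 1122919/279936 − (516391/279936)² = 47685788303/78364164096

47685788303/78364164096


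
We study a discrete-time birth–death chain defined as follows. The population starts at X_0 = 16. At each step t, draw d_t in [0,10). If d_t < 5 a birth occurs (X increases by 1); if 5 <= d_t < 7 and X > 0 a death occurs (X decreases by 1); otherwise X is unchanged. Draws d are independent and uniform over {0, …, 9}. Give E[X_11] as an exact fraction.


193/10

X can drop by at most 1 per step and X_0 = 16 > T = 11, so X_t >= 16 − t >= 5 > 0 for every t <= 11: the floor at 0 (the 'and X > 0' condition) never binds. Hence X_11 = X_0 + Σ_{t<11} Y_t with i.i.d. increments Y_t = y(d_t) ∈ {+1, −1, 0}.
Outcome values over d=0..9: [1, 1, 1, 1, 1, -1, -1, 0, 0, 0]
Σy = 3, Σy² = 7, M = 10
μ = 3/10 = 3/10,  σ² = 7/10 − (3/10)² = 61/100
E[X_11] = 16 + 11·(3/10) = 193/10


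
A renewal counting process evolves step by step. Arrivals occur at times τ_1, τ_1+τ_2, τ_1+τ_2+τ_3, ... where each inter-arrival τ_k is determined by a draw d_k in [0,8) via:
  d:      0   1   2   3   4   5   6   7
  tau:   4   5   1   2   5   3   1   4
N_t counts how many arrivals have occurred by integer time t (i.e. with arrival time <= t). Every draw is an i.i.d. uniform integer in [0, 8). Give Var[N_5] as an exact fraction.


Inter-arrival values over d=0..7: [4, 5, 1, 2, 5, 3, 1, 4]
Each d has probability 1/8, so the pmf of τ is: f(1) = 1/4, f(2) = 1/8, f(3) = 1/8, f(4) = 1/4, f(5) = 1/4
Let p_n(j) = P(N_n = j), with p_0 = [1]. Condition on τ_1: p_n(0) = P(τ > n), and for j >= 1, p_n(j) = Σ_{k<=n} f(k)·p_{n−k}(j−1)
p_1 = [3/4, 1/4]  (j = 0..1)
p_2 = [5/8, 5/16, 1/16]  (j = 0..2)
p_3 = [1/2, 3/8, 7/64, 1/64]  (j = 0..3)
p_4 = [1/4, 35/64, 21/128, 9/256, 1/256]  (j = 0..4)
p_5 = [0, 41/64, 73/256, 1/16, 11/1024, 1/1024]  (j = 0..5)
E[N_5] = Σ j·p_5(j) = 1481/1024;  E[N_5²] = Σ j²·p_5(j) = 2601/1024
Var[N_5] = 2601/1024 − (1481/1024)² = 470063/1048576

470063/1048576


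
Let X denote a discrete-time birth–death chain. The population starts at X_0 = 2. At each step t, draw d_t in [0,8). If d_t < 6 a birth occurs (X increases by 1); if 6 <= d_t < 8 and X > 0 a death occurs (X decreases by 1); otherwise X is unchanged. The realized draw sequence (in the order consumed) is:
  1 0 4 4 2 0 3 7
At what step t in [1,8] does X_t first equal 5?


3

t=0: X=2, d=1 → birth, X_1=3
t=1: X=3, d=0 → birth, X_2=4
t=2: X=4, d=4 → birth, X_3=5
t=3: X=5, d=4 → birth, X_4=6
t=4: X=6, d=2 → birth, X_5=7
t=5: X=7, d=0 → birth, X_6=8
t=6: X=8, d=3 → birth, X_7=9
t=7: X=9, d=7 → death, X_8=8


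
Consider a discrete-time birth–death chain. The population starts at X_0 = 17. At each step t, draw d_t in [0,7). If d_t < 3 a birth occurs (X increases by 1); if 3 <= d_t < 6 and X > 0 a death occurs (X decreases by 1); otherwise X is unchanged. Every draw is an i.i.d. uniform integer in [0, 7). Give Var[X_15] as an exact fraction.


X can drop by at most 1 per step and X_0 = 17 > T = 15, so X_t >= 17 − t >= 2 > 0 for every t <= 15: the floor at 0 (the 'and X > 0' condition) never binds. Hence X_15 = X_0 + Σ_{t<15} Y_t with i.i.d. increments Y_t = y(d_t) ∈ {+1, −1, 0}.
Outcome values over d=0..6: [1, 1, 1, -1, -1, -1, 0]
Σy = 0, Σy² = 6, M = 7
μ = 0/7 = 0,  σ² = 6/7 − (0)² = 6/7
Independent increments: Var[X_15] = 15·σ² = 15·(6/7) = 90/7

90/7


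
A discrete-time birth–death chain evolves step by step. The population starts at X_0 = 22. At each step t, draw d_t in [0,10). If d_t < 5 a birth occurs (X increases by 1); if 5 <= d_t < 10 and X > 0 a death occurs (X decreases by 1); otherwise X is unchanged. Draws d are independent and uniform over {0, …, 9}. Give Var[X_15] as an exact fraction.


15

X can drop by at most 1 per step and X_0 = 22 > T = 15, so X_t >= 22 − t >= 7 > 0 for every t <= 15: the floor at 0 (the 'and X > 0' condition) never binds. Hence X_15 = X_0 + Σ_{t<15} Y_t with i.i.d. increments Y_t = y(d_t) ∈ {+1, −1, 0}.
Outcome values over d=0..9: [1, 1, 1, 1, 1, -1, -1, -1, -1, -1]
Σy = 0, Σy² = 10, M = 10
μ = 0/10 = 0,  σ² = 10/10 − (0)² = 1
Independent increments: Var[X_15] = 15·σ² = 15·(1) = 15


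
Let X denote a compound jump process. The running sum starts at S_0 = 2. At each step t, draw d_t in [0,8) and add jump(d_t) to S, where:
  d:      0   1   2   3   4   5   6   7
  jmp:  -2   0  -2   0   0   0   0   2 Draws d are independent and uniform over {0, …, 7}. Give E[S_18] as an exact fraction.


Outcome values over d=0..7: [-2, 0, -2, 0, 0, 0, 0, 2]
Σy = -2, Σy² = 12, M = 8
μ = -2/8 = -1/4,  σ² = 12/8 − (-1/4)² = 23/16
E[S_18] = 2 + 18·(-1/4) = -5/2

-5/2


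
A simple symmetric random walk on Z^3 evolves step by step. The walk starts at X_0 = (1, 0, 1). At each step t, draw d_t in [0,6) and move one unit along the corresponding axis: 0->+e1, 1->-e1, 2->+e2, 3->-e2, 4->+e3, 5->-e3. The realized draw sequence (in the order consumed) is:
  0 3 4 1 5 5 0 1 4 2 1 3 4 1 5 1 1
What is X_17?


t=0: X=(1, 0, 1), d=0 → +e1, X_1=(2, 0, 1)
t=1: X=(2, 0, 1), d=3 → -e2, X_2=(2, -1, 1)
t=2: X=(2, -1, 1), d=4 → +e3, X_3=(2, -1, 2)
t=3: X=(2, -1, 2), d=1 → -e1, X_4=(1, -1, 2)
t=4: X=(1, -1, 2), d=5 → -e3, X_5=(1, -1, 1)
t=5: X=(1, -1, 1), d=5 → -e3, X_6=(1, -1, 0)
t=6: X=(1, -1, 0), d=0 → +e1, X_7=(2, -1, 0)
t=7: X=(2, -1, 0), d=1 → -e1, X_8=(1, -1, 0)
t=8: X=(1, -1, 0), d=4 → +e3, X_9=(1, -1, 1)
t=9: X=(1, -1, 1), d=2 → +e2, X_10=(1, 0, 1)
t=10: X=(1, 0, 1), d=1 → -e1, X_11=(0, 0, 1)
t=11: X=(0, 0, 1), d=3 → -e2, X_12=(0, -1, 1)
t=12: X=(0, -1, 1), d=4 → +e3, X_13=(0, -1, 2)
t=13: X=(0, -1, 2), d=1 → -e1, X_14=(-1, -1, 2)
t=14: X=(-1, -1, 2), d=5 → -e3, X_15=(-1, -1, 1)
t=15: X=(-1, -1, 1), d=1 → -e1, X_16=(-2, -1, 1)
t=16: X=(-2, -1, 1), d=1 → -e1, X_17=(-3, -1, 1)

(-3, -1, 1)


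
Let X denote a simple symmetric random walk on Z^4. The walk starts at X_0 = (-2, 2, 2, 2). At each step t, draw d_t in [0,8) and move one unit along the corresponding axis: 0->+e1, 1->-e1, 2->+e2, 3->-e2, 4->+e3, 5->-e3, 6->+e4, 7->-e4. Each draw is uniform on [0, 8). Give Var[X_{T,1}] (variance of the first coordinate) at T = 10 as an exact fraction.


Outcome values over d=0..7: [1, -1, 0, 0, 0, 0, 0, 0]
Σy = 0, Σy² = 2, M = 8
μ = 0/8 = 0,  σ² = 2/8 − (0)² = 1/4
Independent increments: Var[X_10] = 10·σ² = 10·(1/4) = 5/2

5/2


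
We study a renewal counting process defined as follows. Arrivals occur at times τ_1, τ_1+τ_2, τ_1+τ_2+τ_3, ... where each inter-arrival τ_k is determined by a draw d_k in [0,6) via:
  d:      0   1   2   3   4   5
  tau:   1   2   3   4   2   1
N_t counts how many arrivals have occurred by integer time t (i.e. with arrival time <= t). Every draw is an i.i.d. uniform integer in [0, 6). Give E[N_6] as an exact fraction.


Inter-arrival values over d=0..5: [1, 2, 3, 4, 2, 1]
Each d has probability 1/6, so the pmf of τ is: f(1) = 1/3, f(2) = 1/3, f(3) = 1/6, f(4) = 1/6
Renewal equation for m(n) = E[N_n]: condition on τ_1 = k (if k <= n, one arrival plus a fresh copy on the remaining n−k steps): m(n) = F(n) + Σ_{k<=n} f(k)·m(n−k), where F(n) = P(τ <= n) and m(0) = 0
m(1) = F(1) = 1/3
m(2) = F(2) + f(1)·m(1) = 2/3 + 1/3·1/3 = 7/9
m(3) = F(3) + f(1)·m(2) + f(2)·m(1) = 5/6 + 1/3·7/9 + 1/3·1/3 = 65/54
m(4) = F(4) + f(1)·m(3) + f(2)·m(2) + f(3)·m(1) = 1 + 1/3·65/54 + 1/3·7/9 + 1/6·1/3 = 139/81
m(5) = F(5) + f(1)·m(4) + f(2)·m(3) + f(3)·m(2) + f(4)·m(1) = 1 + 1/3·139/81 + 1/3·65/54 + 1/6·7/9 + 1/6·1/3 = 1049/486
m(6) = F(6) + f(1)·m(5) + f(2)·m(4) + f(3)·m(3) + f(4)·m(2) = 1 + 1/3·1049/486 + 1/3·139/81 + 1/6·65/54 + 1/6·7/9 = 7645/2916
E[N_6] = m(6) = 7645/2916

7645/2916


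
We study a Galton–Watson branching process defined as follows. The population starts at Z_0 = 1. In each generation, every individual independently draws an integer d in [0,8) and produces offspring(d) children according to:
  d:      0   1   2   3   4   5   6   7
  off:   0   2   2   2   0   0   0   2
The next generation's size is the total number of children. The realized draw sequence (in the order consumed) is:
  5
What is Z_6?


0

gen 0: Z_0=1, draws=[5], offspring=[0], Z_1=0
gen 1: Z_1=0, draws=[], offspring=[], Z_2=0
gen 2: Z_2=0, draws=[], offspring=[], Z_3=0
gen 3: Z_3=0, draws=[], offspring=[], Z_4=0
gen 4: Z_4=0, draws=[], offspring=[], Z_5=0
gen 5: Z_5=0, draws=[], offspring=[], Z_6=0


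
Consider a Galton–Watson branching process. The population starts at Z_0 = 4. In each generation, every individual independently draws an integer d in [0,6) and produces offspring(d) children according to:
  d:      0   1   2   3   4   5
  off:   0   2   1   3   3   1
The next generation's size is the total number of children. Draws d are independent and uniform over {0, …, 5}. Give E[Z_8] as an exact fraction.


1562500/6561

Outcome values over d=0..5: [0, 2, 1, 3, 3, 1]
Σy = 10, Σy² = 24, M = 6
μ = 10/6 = 5/3,  σ² = 24/6 − (5/3)² = 11/9
E[Z_0] = 4
E[Z_1] = 5/3·E[Z_0] = 20/3
E[Z_2] = 5/3·E[Z_1] = 100/9
E[Z_3] = 5/3·E[Z_2] = 500/27
E[Z_4] = 5/3·E[Z_3] = 2500/81
E[Z_5] = 5/3·E[Z_4] = 12500/243
E[Z_6] = 5/3·E[Z_5] = 62500/729
E[Z_7] = 5/3·E[Z_6] = 312500/2187
E[Z_8] = 5/3·E[Z_7] = 1562500/6561


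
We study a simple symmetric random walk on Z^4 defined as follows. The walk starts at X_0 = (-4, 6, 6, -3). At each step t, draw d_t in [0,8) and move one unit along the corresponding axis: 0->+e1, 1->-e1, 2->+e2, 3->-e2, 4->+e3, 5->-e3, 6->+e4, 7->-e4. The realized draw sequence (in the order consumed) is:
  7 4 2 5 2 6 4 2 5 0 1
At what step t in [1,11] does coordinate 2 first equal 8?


5

t=0: X=(-4, 6, 6, -3), d=7 → -e4, X_1=(-4, 6, 6, -4)
t=1: X=(-4, 6, 6, -4), d=4 → +e3, X_2=(-4, 6, 7, -4)
t=2: X=(-4, 6, 7, -4), d=2 → +e2, X_3=(-4, 7, 7, -4)
t=3: X=(-4, 7, 7, -4), d=5 → -e3, X_4=(-4, 7, 6, -4)
t=4: X=(-4, 7, 6, -4), d=2 → +e2, X_5=(-4, 8, 6, -4)
t=5: X=(-4, 8, 6, -4), d=6 → +e4, X_6=(-4, 8, 6, -3)
t=6: X=(-4, 8, 6, -3), d=4 → +e3, X_7=(-4, 8, 7, -3)
t=7: X=(-4, 8, 7, -3), d=2 → +e2, X_8=(-4, 9, 7, -3)
t=8: X=(-4, 9, 7, -3), d=5 → -e3, X_9=(-4, 9, 6, -3)
t=9: X=(-4, 9, 6, -3), d=0 → +e1, X_10=(-3, 9, 6, -3)
t=10: X=(-3, 9, 6, -3), d=1 → -e1, X_11=(-4, 9, 6, -3)


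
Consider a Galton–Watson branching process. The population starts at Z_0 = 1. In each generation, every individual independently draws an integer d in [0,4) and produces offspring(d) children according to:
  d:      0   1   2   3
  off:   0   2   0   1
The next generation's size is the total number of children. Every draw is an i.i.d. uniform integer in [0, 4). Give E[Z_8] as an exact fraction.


6561/65536

Outcome values over d=0..3: [0, 2, 0, 1]
Σy = 3, Σy² = 5, M = 4
μ = 3/4 = 3/4,  σ² = 5/4 − (3/4)² = 11/16
E[Z_0] = 1
E[Z_1] = 3/4·E[Z_0] = 3/4
E[Z_2] = 3/4·E[Z_1] = 9/16
E[Z_3] = 3/4·E[Z_2] = 27/64
E[Z_4] = 3/4·E[Z_3] = 81/256
E[Z_5] = 3/4·E[Z_4] = 243/1024
E[Z_6] = 3/4·E[Z_5] = 729/4096
E[Z_7] = 3/4·E[Z_6] = 2187/16384
E[Z_8] = 3/4·E[Z_7] = 6561/65536


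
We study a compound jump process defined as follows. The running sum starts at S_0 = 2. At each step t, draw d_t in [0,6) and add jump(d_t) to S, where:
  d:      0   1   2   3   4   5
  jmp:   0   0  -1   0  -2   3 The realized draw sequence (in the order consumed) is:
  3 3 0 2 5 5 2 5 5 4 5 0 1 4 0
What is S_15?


t=0: S=2, d=3, jump=0, S_1=2
t=1: S=2, d=3, jump=0, S_2=2
t=2: S=2, d=0, jump=0, S_3=2
t=3: S=2, d=2, jump=-1, S_4=1
t=4: S=1, d=5, jump=3, S_5=4
t=5: S=4, d=5, jump=3, S_6=7
t=6: S=7, d=2, jump=-1, S_7=6
t=7: S=6, d=5, jump=3, S_8=9
t=8: S=9, d=5, jump=3, S_9=12
t=9: S=12, d=4, jump=-2, S_10=10
t=10: S=10, d=5, jump=3, S_11=13
t=11: S=13, d=0, jump=0, S_12=13
t=12: S=13, d=1, jump=0, S_13=13
t=13: S=13, d=4, jump=-2, S_14=11
t=14: S=11, d=0, jump=0, S_15=11

11


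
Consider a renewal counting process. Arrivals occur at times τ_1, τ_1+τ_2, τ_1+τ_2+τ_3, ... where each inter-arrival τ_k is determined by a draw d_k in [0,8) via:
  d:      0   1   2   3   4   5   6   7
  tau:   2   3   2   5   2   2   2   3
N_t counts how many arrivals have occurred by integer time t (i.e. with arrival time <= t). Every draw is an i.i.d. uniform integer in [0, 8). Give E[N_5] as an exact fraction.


Inter-arrival values over d=0..7: [2, 3, 2, 5, 2, 2, 2, 3]
Each d has probability 1/8, so the pmf of τ is: f(2) = 5/8, f(3) = 1/4, f(5) = 1/8
Renewal equation for m(n) = E[N_n]: condition on τ_1 = k (if k <= n, one arrival plus a fresh copy on the remaining n−k steps): m(n) = F(n) + Σ_{k<=n} f(k)·m(n−k), where F(n) = P(τ <= n) and m(0) = 0
m(1) = F(1) = 0
m(2) = F(2) = 5/8
m(3) = F(3) = 7/8
m(4) = F(4) + f(2)·m(2) = 7/8 + 5/8·5/8 = 81/64
m(5) = F(5) + f(2)·m(3) + f(3)·m(2) = 1 + 5/8·7/8 + 1/4·5/8 = 109/64
E[N_5] = m(5) = 109/64

109/64


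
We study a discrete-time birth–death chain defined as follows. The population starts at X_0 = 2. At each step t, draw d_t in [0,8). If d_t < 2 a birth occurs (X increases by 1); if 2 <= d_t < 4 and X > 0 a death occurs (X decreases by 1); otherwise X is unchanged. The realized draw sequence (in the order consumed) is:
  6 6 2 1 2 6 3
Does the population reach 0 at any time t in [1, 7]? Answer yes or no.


t=0: X=2, d=6 → hold, X_1=2
t=1: X=2, d=6 → hold, X_2=2
t=2: X=2, d=2 → death, X_3=1
t=3: X=1, d=1 → birth, X_4=2
t=4: X=2, d=2 → death, X_5=1
t=5: X=1, d=6 → hold, X_6=1
t=6: X=1, d=3 → death, X_7=0

yes
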